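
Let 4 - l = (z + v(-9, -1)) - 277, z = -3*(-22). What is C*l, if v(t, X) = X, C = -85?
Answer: -18360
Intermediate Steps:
z = 66
l = 216 (l = 4 - ((66 - 1) - 277) = 4 - (65 - 277) = 4 - 1*(-212) = 4 + 212 = 216)
C*l = -85*216 = -18360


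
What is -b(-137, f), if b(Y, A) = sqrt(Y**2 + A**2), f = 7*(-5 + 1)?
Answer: -sqrt(19553) ≈ -139.83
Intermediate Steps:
f = -28 (f = 7*(-4) = -28)
b(Y, A) = sqrt(A**2 + Y**2)
-b(-137, f) = -sqrt((-28)**2 + (-137)**2) = -sqrt(784 + 18769) = -sqrt(19553)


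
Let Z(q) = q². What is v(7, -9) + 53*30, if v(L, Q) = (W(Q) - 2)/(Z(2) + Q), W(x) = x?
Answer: 7961/5 ≈ 1592.2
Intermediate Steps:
v(L, Q) = (-2 + Q)/(4 + Q) (v(L, Q) = (Q - 2)/(2² + Q) = (-2 + Q)/(4 + Q))
v(7, -9) + 53*30 = (-2 - 9)/(4 - 9) + 53*30 = -11/(-5) + 1590 = -⅕*(-11) + 1590 = 11/5 + 1590 = 7961/5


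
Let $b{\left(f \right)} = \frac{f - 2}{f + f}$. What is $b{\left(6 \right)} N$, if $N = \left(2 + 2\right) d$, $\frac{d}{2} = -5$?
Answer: $- \frac{40}{3} \approx -13.333$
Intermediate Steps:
$b{\left(f \right)} = \frac{-2 + f}{2 f}$
$d = -10$ ($d = 2 \left(-5\right) = -10$)
$N = -40$ ($N = \left(2 + 2\right) \left(-10\right) = 4 \left(-10\right) = -40$)
$b{\left(6 \right)} N = \frac{-2 + 6}{2 \cdot 6} \left(-40\right) = \frac{1}{2} \cdot \frac{1}{6} \cdot 4 \left(-40\right) = \frac{1}{3} \left(-40\right) = - \frac{40}{3}$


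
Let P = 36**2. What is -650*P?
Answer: -842400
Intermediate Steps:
P = 1296
-650*P = -650*1296 = -842400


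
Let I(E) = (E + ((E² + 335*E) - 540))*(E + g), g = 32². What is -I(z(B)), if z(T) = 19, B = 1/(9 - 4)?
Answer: -6471815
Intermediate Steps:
B = ⅕ (B = 1/5 = ⅕ ≈ 0.20000)
g = 1024
I(E) = (1024 + E)*(-540 + E² + 336*E) (I(E) = (E + ((E² + 335*E) - 540))*(E + 1024) = (E + (-540 + E² + 335*E))*(1024 + E) = (-540 + E² + 336*E)*(1024 + E) = (1024 + E)*(-540 + E² + 336*E))
-I(z(B)) = -(-552960 + 19³ + 1360*19² + 343524*19) = -(-552960 + 6859 + 1360*361 + 6526956) = -(-552960 + 6859 + 490960 + 6526956) = -1*6471815 = -6471815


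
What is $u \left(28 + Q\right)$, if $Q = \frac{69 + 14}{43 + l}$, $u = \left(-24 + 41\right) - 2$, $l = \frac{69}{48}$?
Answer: $\frac{106180}{237} \approx 448.02$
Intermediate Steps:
$l = \frac{23}{16}$ ($l = 69 \cdot \frac{1}{48} = \frac{23}{16} \approx 1.4375$)
$u = 15$ ($u = 17 - 2 = 15$)
$Q = \frac{1328}{711}$ ($Q = \frac{69 + 14}{43 + \frac{23}{16}} = \frac{83}{\frac{711}{16}} = 83 \cdot \frac{16}{711} = \frac{1328}{711} \approx 1.8678$)
$u \left(28 + Q\right) = 15 \left(28 + \frac{1328}{711}\right) = 15 \cdot \frac{21236}{711} = \frac{106180}{237}$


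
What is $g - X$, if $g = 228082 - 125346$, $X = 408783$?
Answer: $-306047$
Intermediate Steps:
$g = 102736$ ($g = 228082 - 125346 = 102736$)
$g - X = 102736 - 408783 = -306047$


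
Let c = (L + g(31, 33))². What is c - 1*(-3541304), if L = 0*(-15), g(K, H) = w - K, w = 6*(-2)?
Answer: 3543153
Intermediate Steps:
w = -12
g(K, H) = -12 - K
L = 0
c = 1849 (c = (0 + (-12 - 1*31))² = (0 + (-12 - 31))² = (0 - 43)² = (-43)² = 1849)
c - 1*(-3541304) = 1849 - 1*(-3541304) = 1849 + 3541304 = 3543153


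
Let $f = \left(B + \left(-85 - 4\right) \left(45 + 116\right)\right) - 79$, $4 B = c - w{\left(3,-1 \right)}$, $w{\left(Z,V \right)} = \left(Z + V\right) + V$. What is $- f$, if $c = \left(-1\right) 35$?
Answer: $14417$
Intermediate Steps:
$c = -35$
$w{\left(Z,V \right)} = Z + 2 V$ ($w{\left(Z,V \right)} = \left(V + Z\right) + V = Z + 2 V$)
$B = -9$ ($B = \frac{-35 - \left(3 + 2 \left(-1\right)\right)}{4} = \frac{-35 - \left(3 - 2\right)}{4} = \frac{-35 - 1}{4} = \frac{1}{4} \left(-36\right) = -9$)
$f = -14417$ ($f = \left(-9 + \left(-85 - 4\right) \left(45 + 116\right)\right) - 79 = \left(-9 - 14329\right) - 79 = -14338 - 79 = -14417$)
$- f = \left(-1\right) \left(-14417\right) = 14417$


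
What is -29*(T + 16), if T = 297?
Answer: -9077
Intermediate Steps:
-29*(T + 16) = -29*(297 + 16) = -29*313 = -9077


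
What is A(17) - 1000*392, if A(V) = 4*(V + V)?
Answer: -391864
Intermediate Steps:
A(V) = 8*V (A(V) = 4*(2*V) = 8*V)
A(17) - 1000*392 = 8*17 - 1000*392 = 136 - 392000 = -391864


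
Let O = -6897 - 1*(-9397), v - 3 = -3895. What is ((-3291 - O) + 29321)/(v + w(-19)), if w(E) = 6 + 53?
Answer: -23530/3833 ≈ -6.1388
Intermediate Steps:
v = -3892 (v = 3 - 3895 = -3892)
O = 2500 (O = -6897 + 9397 = 2500)
w(E) = 59
((-3291 - O) + 29321)/(v + w(-19)) = ((-3291 - 1*2500) + 29321)/(-3892 + 59) = ((-3291 - 2500) + 29321)/(-3833) = (-5791 + 29321)*(-1/3833) = 23530*(-1/3833) = -23530/3833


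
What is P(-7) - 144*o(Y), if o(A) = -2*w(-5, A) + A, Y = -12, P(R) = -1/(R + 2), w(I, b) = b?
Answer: -8639/5 ≈ -1727.8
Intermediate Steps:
P(R) = -1/(2 + R)
o(A) = -A (o(A) = -2*A + A = -A)
P(-7) - 144*o(Y) = -1/(2 - 7) - (-144)*(-12) = -1/(-5) - 144*12 = -1*(-1/5) - 1728 = 1/5 - 1728 = -8639/5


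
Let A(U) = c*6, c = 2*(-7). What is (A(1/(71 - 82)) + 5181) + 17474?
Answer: 22571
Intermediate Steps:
c = -14
A(U) = -84 (A(U) = -14*6 = -84)
(A(1/(71 - 82)) + 5181) + 17474 = (-84 + 5181) + 17474 = 5097 + 17474 = 22571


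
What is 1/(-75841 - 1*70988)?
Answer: -1/146829 ≈ -6.8106e-6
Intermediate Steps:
1/(-75841 - 1*70988) = 1/(-75841 - 70988) = 1/(-146829) = -1/146829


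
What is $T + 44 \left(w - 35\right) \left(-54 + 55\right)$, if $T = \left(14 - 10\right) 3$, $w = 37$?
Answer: $100$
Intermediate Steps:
$T = 12$ ($T = 4 \cdot 3 = 12$)
$T + 44 \left(w - 35\right) \left(-54 + 55\right) = 12 + 44 \left(37 - 35\right) \left(-54 + 55\right) = 12 + 44 \cdot 2 \cdot 1 = 12 + 44 \cdot 2 = 12 + 88 = 100$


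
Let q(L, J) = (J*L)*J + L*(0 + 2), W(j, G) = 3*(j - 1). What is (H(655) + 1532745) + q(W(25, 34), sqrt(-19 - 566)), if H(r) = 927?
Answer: 1491696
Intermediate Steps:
W(j, G) = -3 + 3*j (W(j, G) = 3*(-1 + j) = -3 + 3*j)
q(L, J) = 2*L + L*J**2 (q(L, J) = L*J**2 + L*2 = L*J**2 + 2*L = 2*L + L*J**2)
(H(655) + 1532745) + q(W(25, 34), sqrt(-19 - 566)) = (927 + 1532745) + (-3 + 3*25)*(2 + (sqrt(-19 - 566))**2) = 1533672 + (-3 + 75)*(2 + (sqrt(-585))**2) = 1533672 + 72*(2 + (3*I*sqrt(65))**2) = 1533672 + 72*(2 - 585) = 1533672 + 72*(-583) = 1533672 - 41976 = 1491696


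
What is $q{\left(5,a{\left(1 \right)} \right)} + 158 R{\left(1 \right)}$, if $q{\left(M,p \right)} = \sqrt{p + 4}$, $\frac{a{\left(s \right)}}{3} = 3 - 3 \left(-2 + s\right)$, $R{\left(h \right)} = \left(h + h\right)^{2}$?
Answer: $632 + \sqrt{22} \approx 636.69$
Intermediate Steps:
$R{\left(h \right)} = 4 h^{2}$ ($R{\left(h \right)} = \left(2 h\right)^{2} = 4 h^{2}$)
$a{\left(s \right)} = 27 - 9 s$ ($a{\left(s \right)} = 3 \left(3 - 3 \left(-2 + s\right)\right) = 3 \left(3 - \left(-6 + 3 s\right)\right) = 3 \left(9 - 3 s\right) = 27 - 9 s$)
$q{\left(M,p \right)} = \sqrt{4 + p}$
$q{\left(5,a{\left(1 \right)} \right)} + 158 R{\left(1 \right)} = \sqrt{4 + \left(27 - 9\right)} + 158 \cdot 4 \cdot 1^{2} = \sqrt{4 + \left(27 - 9\right)} + 158 \cdot 4 \cdot 1 = \sqrt{4 + 18} + 158 \cdot 4 = \sqrt{22} + 632 = 632 + \sqrt{22}$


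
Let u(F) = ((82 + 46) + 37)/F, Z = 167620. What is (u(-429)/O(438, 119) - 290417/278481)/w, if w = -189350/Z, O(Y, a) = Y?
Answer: 1541197737327/1668037603505 ≈ 0.92396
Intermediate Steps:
u(F) = 165/F (u(F) = (128 + 37)/F = 165/F)
w = -18935/16762 (w = -189350/167620 = -189350*1/167620 = -18935/16762 ≈ -1.1296)
(u(-429)/O(438, 119) - 290417/278481)/w = ((165/(-429))/438 - 290417/278481)/(-18935/16762) = ((165*(-1/429))*(1/438) - 290417*1/278481)*(-16762/18935) = (-5/13*1/438 - 290417/278481)*(-16762/18935) = (-5/5694 - 290417/278481)*(-16762/18935) = -183891867/176185646*(-16762/18935) = 1541197737327/1668037603505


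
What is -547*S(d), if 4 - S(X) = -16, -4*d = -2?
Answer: -10940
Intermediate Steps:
d = ½ (d = -¼*(-2) = ½ ≈ 0.50000)
S(X) = 20 (S(X) = 4 - 1*(-16) = 4 + 16 = 20)
-547*S(d) = -547*20 = -10940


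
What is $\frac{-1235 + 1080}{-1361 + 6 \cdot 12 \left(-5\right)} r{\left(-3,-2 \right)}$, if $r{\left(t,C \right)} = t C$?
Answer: $\frac{930}{1721} \approx 0.54038$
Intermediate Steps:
$r{\left(t,C \right)} = C t$
$\frac{-1235 + 1080}{-1361 + 6 \cdot 12 \left(-5\right)} r{\left(-3,-2 \right)} = \frac{-1235 + 1080}{-1361 + 6 \cdot 12 \left(-5\right)} \left(\left(-2\right) \left(-3\right)\right) = - \frac{155}{-1361 + 72 \left(-5\right)} 6 = - \frac{155}{-1361 - 360} \cdot 6 = - \frac{155}{-1721} \cdot 6 = \left(-155\right) \left(- \frac{1}{1721}\right) 6 = \frac{155}{1721} \cdot 6 = \frac{930}{1721}$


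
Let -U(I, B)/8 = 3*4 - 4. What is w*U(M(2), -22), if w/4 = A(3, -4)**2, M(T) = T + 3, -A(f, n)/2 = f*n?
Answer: -147456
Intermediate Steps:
A(f, n) = -2*f*n
M(T) = 3 + T
w = 2304 (w = 4*(-2*3*(-4))**2 = 4*24**2 = 4*576 = 2304)
U(I, B) = -64 (U(I, B) = -8*(3*4 - 4) = -8*(12 - 4) = -8*8 = -64)
w*U(M(2), -22) = 2304*(-64) = -147456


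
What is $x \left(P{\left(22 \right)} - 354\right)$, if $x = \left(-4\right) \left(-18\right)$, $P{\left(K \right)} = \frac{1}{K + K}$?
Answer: $- \frac{280350}{11} \approx -25486.0$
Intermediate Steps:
$P{\left(K \right)} = \frac{1}{2 K}$
$x = 72$
$x \left(P{\left(22 \right)} - 354\right) = 72 \left(\frac{1}{2 \cdot 22} - 354\right) = 72 \left(\frac{1}{2} \cdot \frac{1}{22} - 354\right) = 72 \left(\frac{1}{44} - 354\right) = 72 \left(- \frac{15575}{44}\right) = - \frac{280350}{11}$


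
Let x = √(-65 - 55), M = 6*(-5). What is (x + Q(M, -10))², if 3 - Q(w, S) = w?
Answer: 969 + 132*I*√30 ≈ 969.0 + 722.99*I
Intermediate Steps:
M = -30
Q(w, S) = 3 - w
x = 2*I*√30 (x = √(-120) = 2*I*√30 ≈ 10.954*I)
(x + Q(M, -10))² = (2*I*√30 + (3 - 1*(-30)))² = (2*I*√30 + (3 + 30))² = (2*I*√30 + 33)² = (33 + 2*I*√30)²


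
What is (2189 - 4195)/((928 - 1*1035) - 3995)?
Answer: 1003/2051 ≈ 0.48903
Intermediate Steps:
(2189 - 4195)/((928 - 1*1035) - 3995) = -2006/((928 - 1035) - 3995) = -2006/(-107 - 3995) = -2006/(-4102) = -2006*(-1/4102) = 1003/2051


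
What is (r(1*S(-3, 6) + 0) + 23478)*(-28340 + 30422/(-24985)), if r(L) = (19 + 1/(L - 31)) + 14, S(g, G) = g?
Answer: -283020137781553/424745 ≈ -6.6633e+8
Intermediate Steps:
r(L) = 33 + 1/(-31 + L) (r(L) = (19 + 1/(-31 + L)) + 14 = 33 + 1/(-31 + L))
(r(1*S(-3, 6) + 0) + 23478)*(-28340 + 30422/(-24985)) = ((-1022 + 33*(1*(-3) + 0))/(-31 + (1*(-3) + 0)) + 23478)*(-28340 + 30422/(-24985)) = ((-1022 + 33*(-3 + 0))/(-31 + (-3 + 0)) + 23478)*(-28340 + 30422*(-1/24985)) = ((-1022 + 33*(-3))/(-31 - 3) + 23478)*(-28340 - 30422/24985) = ((-1022 - 99)/(-34) + 23478)*(-708105322/24985) = (-1/34*(-1121) + 23478)*(-708105322/24985) = (1121/34 + 23478)*(-708105322/24985) = (799373/34)*(-708105322/24985) = -283020137781553/424745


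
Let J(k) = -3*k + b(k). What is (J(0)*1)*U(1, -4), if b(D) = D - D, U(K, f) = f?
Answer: 0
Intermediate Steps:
b(D) = 0
J(k) = -3*k (J(k) = -3*k + 0 = -3*k)
(J(0)*1)*U(1, -4) = (-3*0*1)*(-4) = (0*1)*(-4) = 0*(-4) = 0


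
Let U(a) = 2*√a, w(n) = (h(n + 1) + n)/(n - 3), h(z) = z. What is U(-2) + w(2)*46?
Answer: -230 + 2*I*√2 ≈ -230.0 + 2.8284*I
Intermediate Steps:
w(n) = (1 + 2*n)/(-3 + n) (w(n) = ((n + 1) + n)/(n - 3) = ((1 + n) + n)/(-3 + n) = (1 + 2*n)/(-3 + n))
U(-2) + w(2)*46 = 2*√(-2) + ((1 + 2*2)/(-3 + 2))*46 = 2*(I*√2) + ((1 + 4)/(-1))*46 = 2*I*√2 - 1*5*46 = 2*I*√2 - 5*46 = 2*I*√2 - 230 = -230 + 2*I*√2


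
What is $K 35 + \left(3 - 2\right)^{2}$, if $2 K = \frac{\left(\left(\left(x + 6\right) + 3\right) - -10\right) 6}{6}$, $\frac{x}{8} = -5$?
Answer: $- \frac{733}{2} \approx -366.5$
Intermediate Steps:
$x = -40$ ($x = 8 \left(-5\right) = -40$)
$K = - \frac{21}{2}$ ($K = \frac{\left(\left(\left(-40 + 6\right) + 3\right) - -10\right) 6 \cdot \frac{1}{6}}{2} = \frac{\left(\left(-34 + 3\right) + 10\right) 6 \cdot \frac{1}{6}}{2} = \frac{\left(-31 + 10\right) 6 \cdot \frac{1}{6}}{2} = \frac{\left(-21\right) 6 \cdot \frac{1}{6}}{2} = \frac{\left(-126\right) \frac{1}{6}}{2} = \frac{1}{2} \left(-21\right) = - \frac{21}{2} \approx -10.5$)
$K 35 + \left(3 - 2\right)^{2} = \left(- \frac{21}{2}\right) 35 + \left(3 - 2\right)^{2} = - \frac{735}{2} + 1^{2} = - \frac{735}{2} + 1 = - \frac{733}{2}$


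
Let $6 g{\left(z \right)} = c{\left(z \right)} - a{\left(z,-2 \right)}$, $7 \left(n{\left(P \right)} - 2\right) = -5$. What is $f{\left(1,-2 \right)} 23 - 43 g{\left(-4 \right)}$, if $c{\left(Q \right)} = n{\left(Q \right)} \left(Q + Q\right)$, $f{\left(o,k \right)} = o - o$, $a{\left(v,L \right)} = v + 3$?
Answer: $\frac{2795}{42} \approx 66.548$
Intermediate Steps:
$n{\left(P \right)} = \frac{9}{7}$ ($n{\left(P \right)} = 2 + \frac{1}{7} \left(-5\right) = 2 - \frac{5}{7} = \frac{9}{7}$)
$a{\left(v,L \right)} = 3 + v$
$f{\left(o,k \right)} = 0$
$c{\left(Q \right)} = \frac{18 Q}{7}$ ($c{\left(Q \right)} = \frac{9 \left(Q + Q\right)}{7} = \frac{9 \cdot 2 Q}{7} = \frac{18 Q}{7}$)
$g{\left(z \right)} = - \frac{1}{2} + \frac{11 z}{42}$ ($g{\left(z \right)} = \frac{\frac{18 z}{7} - \left(3 + z\right)}{6} = \frac{-3 + \frac{11 z}{7}}{6} = - \frac{1}{2} + \frac{11 z}{42}$)
$f{\left(1,-2 \right)} 23 - 43 g{\left(-4 \right)} = 0 \cdot 23 - 43 \left(- \frac{1}{2} + \frac{11}{42} \left(-4\right)\right) = 0 - 43 \left(- \frac{1}{2} - \frac{22}{21}\right) = 0 - - \frac{2795}{42} = 0 + \frac{2795}{42} = \frac{2795}{42}$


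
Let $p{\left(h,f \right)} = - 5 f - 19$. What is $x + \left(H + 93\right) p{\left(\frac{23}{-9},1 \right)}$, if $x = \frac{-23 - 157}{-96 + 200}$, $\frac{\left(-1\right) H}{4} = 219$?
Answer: $\frac{488547}{26} \approx 18790.0$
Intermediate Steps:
$p{\left(h,f \right)} = -19 - 5 f$
$H = -876$ ($H = \left(-4\right) 219 = -876$)
$x = - \frac{45}{26}$ ($x = - \frac{180}{104} = \left(-180\right) \frac{1}{104} = - \frac{45}{26} \approx -1.7308$)
$x + \left(H + 93\right) p{\left(\frac{23}{-9},1 \right)} = - \frac{45}{26} + \left(-876 + 93\right) \left(-19 - 5\right) = - \frac{45}{26} - 783 \left(-19 - 5\right) = - \frac{45}{26} - -18792 = - \frac{45}{26} + 18792 = \frac{488547}{26}$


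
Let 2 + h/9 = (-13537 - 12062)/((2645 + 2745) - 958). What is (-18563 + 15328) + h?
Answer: -14647687/4432 ≈ -3305.0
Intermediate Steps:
h = -310167/4432 (h = -18 + 9*((-13537 - 12062)/((2645 + 2745) - 958)) = -18 + 9*(-25599/(5390 - 958)) = -18 + 9*(-25599/4432) = -18 - 230391/4432 = -310167/4432 ≈ -69.984)
(-18563 + 15328) + h = (-18563 + 15328) - 310167/4432 = -3235 - 310167/4432 = -14647687/4432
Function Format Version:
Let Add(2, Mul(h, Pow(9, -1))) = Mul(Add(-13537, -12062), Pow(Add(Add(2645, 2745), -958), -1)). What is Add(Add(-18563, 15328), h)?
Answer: Rational(-14647687, 4432) ≈ -3305.0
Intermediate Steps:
h = Rational(-310167, 4432) (h = Add(-18, Mul(9, Mul(Add(-13537, -12062), Pow(Add(Add(2645, 2745), -958), -1)))) = Add(-18, Mul(9, Mul(-25599, Pow(Add(5390, -958), -1)))) = Add(-18, Mul(9, Mul(-25599, Pow(4432, -1)))) = Add(-18, Mul(9, Mul(-25599, Rational(1, 4432)))) = Add(-18, Mul(9, Rational(-25599, 4432))) = Add(-18, Rational(-230391, 4432)) = Rational(-310167, 4432) ≈ -69.984)
Add(Add(-18563, 15328), h) = Add(Add(-18563, 15328), Rational(-310167, 4432)) = Add(-3235, Rational(-310167, 4432)) = Rational(-14647687, 4432)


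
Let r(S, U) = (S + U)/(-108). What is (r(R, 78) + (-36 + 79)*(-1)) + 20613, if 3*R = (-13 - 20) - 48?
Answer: 740503/36 ≈ 20570.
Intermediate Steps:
R = -27 (R = ((-13 - 20) - 48)/3 = (-33 - 48)/3 = (1/3)*(-81) = -27)
r(S, U) = -S/108 - U/108 (r(S, U) = (S + U)*(-1/108) = -S/108 - U/108)
(r(R, 78) + (-36 + 79)*(-1)) + 20613 = ((-1/108*(-27) - 1/108*78) + (-36 + 79)*(-1)) + 20613 = ((1/4 - 13/18) + 43*(-1)) + 20613 = (-17/36 - 43) + 20613 = -1565/36 + 20613 = 740503/36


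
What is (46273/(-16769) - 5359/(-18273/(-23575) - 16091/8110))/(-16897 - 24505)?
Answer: -3434179784419443/32096288295705742 ≈ -0.10700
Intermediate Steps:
(46273/(-16769) - 5359/(-18273/(-23575) - 16091/8110))/(-16897 - 24505) = (46273*(-1/16769) - 5359/(-18273*(-1/23575) - 16091*1/8110))/(-41402) = (-46273/16769 - 5359/(18273/23575 - 16091/8110))*(-1/41402) = (-46273/16769 - 5359/(-46230259/38238650))*(-1/41402) = (-46273/16769 - 5359*(-38238650/46230259))*(-1/41402) = (-46273/16769 + 204920925350/46230259)*(-1/41402) = (3434179784419443/775235213171)*(-1/41402) = -3434179784419443/32096288295705742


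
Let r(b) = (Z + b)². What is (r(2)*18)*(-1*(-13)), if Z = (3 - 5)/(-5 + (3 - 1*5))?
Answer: 59904/49 ≈ 1222.5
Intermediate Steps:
Z = 2/7 (Z = -2/(-5 + (3 - 5)) = -2/(-5 - 2) = -2/(-7) = -2*(-⅐) = 2/7 ≈ 0.28571)
r(b) = (2/7 + b)²
(r(2)*18)*(-1*(-13)) = (((2 + 7*2)²/49)*18)*(-1*(-13)) = (((2 + 14)²/49)*18)*13 = (((1/49)*16²)*18)*13 = (((1/49)*256)*18)*13 = ((256/49)*18)*13 = (4608/49)*13 = 59904/49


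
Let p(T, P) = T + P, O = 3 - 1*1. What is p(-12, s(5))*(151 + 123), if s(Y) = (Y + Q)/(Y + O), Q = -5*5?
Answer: -28496/7 ≈ -4070.9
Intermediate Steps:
Q = -25
O = 2 (O = 3 - 1 = 2)
s(Y) = (-25 + Y)/(2 + Y) (s(Y) = (Y - 25)/(Y + 2) = (-25 + Y)/(2 + Y))
p(T, P) = P + T
p(-12, s(5))*(151 + 123) = ((-25 + 5)/(2 + 5) - 12)*(151 + 123) = (-20/7 - 12)*274 = -104/7*274 = -28496/7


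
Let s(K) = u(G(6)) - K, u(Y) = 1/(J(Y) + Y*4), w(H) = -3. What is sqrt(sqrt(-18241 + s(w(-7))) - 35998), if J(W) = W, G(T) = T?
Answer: sqrt(-32398200 + 30*I*sqrt(16414170))/30 ≈ 0.35589 + 189.73*I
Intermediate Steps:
u(Y) = 1/(5*Y) (u(Y) = 1/(Y + Y*4) = 1/(Y + 4*Y) = 1/(5*Y))
s(K) = 1/30 - K (s(K) = (1/5)/6 - K = (1/5)*(1/6) - K = 1/30 - K)
sqrt(sqrt(-18241 + s(w(-7))) - 35998) = sqrt(sqrt(-18241 + (1/30 - 1*(-3))) - 35998) = sqrt(sqrt(-18241 + (1/30 + 3)) - 35998) = sqrt(sqrt(-18241 + 91/30) - 35998) = sqrt(sqrt(-547139/30) - 35998) = sqrt(I*sqrt(16414170)/30 - 35998) = sqrt(-35998 + I*sqrt(16414170)/30)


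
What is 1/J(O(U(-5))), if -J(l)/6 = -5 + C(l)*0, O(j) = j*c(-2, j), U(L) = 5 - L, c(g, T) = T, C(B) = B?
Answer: 1/30 ≈ 0.033333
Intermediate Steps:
O(j) = j**2 (O(j) = j*j = j**2)
J(l) = 30 (J(l) = -6*(-5 + l*0) = -6*(-5 + 0) = -6*(-5) = 30)
1/J(O(U(-5))) = 1/30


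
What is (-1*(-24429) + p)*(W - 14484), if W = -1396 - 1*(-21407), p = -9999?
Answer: 79754610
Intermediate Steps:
W = 20011 (W = -1396 + 21407 = 20011)
(-1*(-24429) + p)*(W - 14484) = (-1*(-24429) - 9999)*(20011 - 14484) = (24429 - 9999)*5527 = 14430*5527 = 79754610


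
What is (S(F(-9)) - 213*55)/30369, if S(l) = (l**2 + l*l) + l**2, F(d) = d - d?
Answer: -3905/10123 ≈ -0.38576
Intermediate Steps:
F(d) = 0
S(l) = 3*l**2 (S(l) = (l**2 + l**2) + l**2 = 2*l**2 + l**2 = 3*l**2)
(S(F(-9)) - 213*55)/30369 = (3*0**2 - 213*55)/30369 = (3*0 - 11715)*(1/30369) = (0 - 11715)*(1/30369) = -11715*1/30369 = -3905/10123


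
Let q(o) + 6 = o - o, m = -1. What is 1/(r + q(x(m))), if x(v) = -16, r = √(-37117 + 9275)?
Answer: -3/13939 - I*√27842/27878 ≈ -0.00021522 - 0.0059853*I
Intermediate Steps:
r = I*√27842 (r = √(-27842) = I*√27842 ≈ 166.86*I)
q(o) = -6 (q(o) = -6 + (o - o) = -6 + 0 = -6)
1/(r + q(x(m))) = 1/(I*√27842 - 6) = 1/(-6 + I*√27842)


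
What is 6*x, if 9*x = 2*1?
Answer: 4/3 ≈ 1.3333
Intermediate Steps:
x = 2/9 (x = (2*1)/9 = (⅑)*2 = 2/9 ≈ 0.22222)
6*x = 6*(2/9) = 4/3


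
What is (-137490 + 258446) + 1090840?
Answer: 1211796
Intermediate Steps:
(-137490 + 258446) + 1090840 = 120956 + 1090840 = 1211796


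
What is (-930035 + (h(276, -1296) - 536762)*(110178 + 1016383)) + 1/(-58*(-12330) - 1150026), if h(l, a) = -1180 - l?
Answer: -263687184832285039/434886 ≈ -6.0634e+11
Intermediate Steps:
(-930035 + (h(276, -1296) - 536762)*(110178 + 1016383)) + 1/(-58*(-12330) - 1150026) = (-930035 + ((-1180 - 1*276) - 536762)*(110178 + 1016383)) + 1/(-58*(-12330) - 1150026) = (-930035 + ((-1180 - 276) - 536762)*1126561) + 1/(715140 - 1150026) = (-930035 + (-1456 - 536762)*1126561) + 1/(-434886) = (-930035 - 538218*1126561) - 1/434886 = (-930035 - 606335408298) - 1/434886 = -606336338333 - 1/434886 = -263687184832285039/434886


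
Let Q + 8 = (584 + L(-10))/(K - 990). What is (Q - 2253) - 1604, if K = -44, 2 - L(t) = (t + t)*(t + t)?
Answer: -1998298/517 ≈ -3865.2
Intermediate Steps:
L(t) = 2 - 4*t² (L(t) = 2 - (t + t)*(t + t) = 2 - 2*t*2*t = 2 - 4*t²)
Q = -4229/517 (Q = -8 + (584 + (2 - 4*(-10)²))/(-44 - 990) = -8 + (584 + (2 - 4*100))/(-1034) = -8 + (584 + (2 - 400))*(-1/1034) = -8 + (584 - 398)*(-1/1034) = -8 + 186*(-1/1034) = -8 - 93/517 = -4229/517 ≈ -8.1799)
(Q - 2253) - 1604 = (-4229/517 - 2253) - 1604 = -1169030/517 - 1604 = -1998298/517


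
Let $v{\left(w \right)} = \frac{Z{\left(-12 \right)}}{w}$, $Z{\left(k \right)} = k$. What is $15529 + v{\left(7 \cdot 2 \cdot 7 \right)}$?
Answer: $\frac{760915}{49} \approx 15529.0$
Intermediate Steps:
$v{\left(w \right)} = - \frac{12}{w}$
$15529 + v{\left(7 \cdot 2 \cdot 7 \right)} = 15529 - \frac{12}{7 \cdot 2 \cdot 7} = 15529 - \frac{12}{14 \cdot 7} = 15529 - \frac{12}{98} = 15529 - \frac{6}{49} = \frac{760915}{49}$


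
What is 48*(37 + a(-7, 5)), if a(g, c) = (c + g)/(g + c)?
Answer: 1824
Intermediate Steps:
a(g, c) = 1 (a(g, c) = (c + g)/(c + g) = 1)
48*(37 + a(-7, 5)) = 48*(37 + 1) = 48*38 = 1824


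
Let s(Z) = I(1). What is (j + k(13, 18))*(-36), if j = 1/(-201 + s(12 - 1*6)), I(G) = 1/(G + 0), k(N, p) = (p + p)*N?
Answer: -842391/50 ≈ -16848.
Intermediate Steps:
k(N, p) = 2*N*p (k(N, p) = (2*p)*N = 2*N*p)
I(G) = 1/G
s(Z) = 1 (s(Z) = 1/1 = 1)
j = -1/200 (j = 1/(-201 + 1) = 1/(-200) = -1/200 ≈ -0.0050000)
(j + k(13, 18))*(-36) = (-1/200 + 2*13*18)*(-36) = (-1/200 + 468)*(-36) = (93599/200)*(-36) = -842391/50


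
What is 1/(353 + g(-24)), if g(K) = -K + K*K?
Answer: 1/953 ≈ 0.0010493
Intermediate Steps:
g(K) = K² - K (g(K) = -K + K² = K² - K)
1/(353 + g(-24)) = 1/(353 - 24*(-1 - 24)) = 1/(353 - 24*(-25)) = 1/(353 + 600) = 1/953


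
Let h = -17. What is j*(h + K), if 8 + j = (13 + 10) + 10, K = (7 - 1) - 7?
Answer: -450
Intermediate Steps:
K = -1 (K = 6 - 7 = -1)
j = 25 (j = -8 + ((13 + 10) + 10) = -8 + (23 + 10) = -8 + 33 = 25)
j*(h + K) = 25*(-17 - 1) = 25*(-18) = -450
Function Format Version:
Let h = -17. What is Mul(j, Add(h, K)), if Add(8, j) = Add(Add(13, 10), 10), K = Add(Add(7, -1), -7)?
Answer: -450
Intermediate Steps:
K = -1 (K = Add(6, -7) = -1)
j = 25 (j = Add(-8, Add(Add(13, 10), 10)) = Add(-8, Add(23, 10)) = Add(-8, 33) = 25)
Mul(j, Add(h, K)) = Mul(25, Add(-17, -1)) = Mul(25, -18) = -450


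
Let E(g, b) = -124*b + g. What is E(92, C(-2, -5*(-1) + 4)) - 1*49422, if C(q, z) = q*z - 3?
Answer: -46726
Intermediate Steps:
C(q, z) = -3 + q*z
E(g, b) = g - 124*b
E(92, C(-2, -5*(-1) + 4)) - 1*49422 = (92 - 124*(-3 - 2*(-5*(-1) + 4))) - 1*49422 = (92 - 124*(-3 - 2*(5 + 4))) - 49422 = (92 - 124*(-3 - 2*9)) - 49422 = (92 - 124*(-3 - 18)) - 49422 = (92 - 124*(-21)) - 49422 = (92 + 2604) - 49422 = 2696 - 49422 = -46726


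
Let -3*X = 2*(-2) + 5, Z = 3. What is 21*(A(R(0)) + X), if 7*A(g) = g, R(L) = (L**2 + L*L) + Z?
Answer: 2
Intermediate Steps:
R(L) = 3 + 2*L**2 (R(L) = (L**2 + L*L) + 3 = (L**2 + L**2) + 3 = 2*L**2 + 3 = 3 + 2*L**2)
X = -1/3 (X = -(2*(-2) + 5)/3 = -(-4 + 5)/3 = -1/3*1 = -1/3 ≈ -0.33333)
A(g) = g/7
21*(A(R(0)) + X) = 21*((3 + 2*0**2)/7 - 1/3) = 21*((3 + 2*0)/7 - 1/3) = 21*((3 + 0)/7 - 1/3) = 21*((1/7)*3 - 1/3) = 21*(3/7 - 1/3) = 21*(2/21) = 2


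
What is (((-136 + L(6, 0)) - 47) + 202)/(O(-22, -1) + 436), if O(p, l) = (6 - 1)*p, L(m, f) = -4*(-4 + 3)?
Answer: 23/326 ≈ 0.070552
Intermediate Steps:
L(m, f) = 4 (L(m, f) = -4*(-1) = 4)
O(p, l) = 5*p
(((-136 + L(6, 0)) - 47) + 202)/(O(-22, -1) + 436) = (((-136 + 4) - 47) + 202)/(5*(-22) + 436) = ((-132 - 47) + 202)/(-110 + 436) = (-179 + 202)/326 = 23*(1/326) = 23/326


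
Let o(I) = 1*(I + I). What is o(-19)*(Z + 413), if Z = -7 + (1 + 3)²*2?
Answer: -16644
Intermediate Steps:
Z = 25 (Z = -7 + 4²*2 = -7 + 16*2 = -7 + 32 = 25)
o(I) = 2*I (o(I) = 1*(2*I) = 2*I)
o(-19)*(Z + 413) = (2*(-19))*(25 + 413) = -38*438 = -16644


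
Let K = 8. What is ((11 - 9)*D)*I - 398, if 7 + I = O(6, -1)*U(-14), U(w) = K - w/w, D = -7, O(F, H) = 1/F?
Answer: -949/3 ≈ -316.33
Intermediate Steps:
U(w) = 7 (U(w) = 8 - w/w = 8 - 1*1 = 8 - 1 = 7)
I = -35/6 (I = -7 + 7/6 = -35/6 ≈ -5.8333)
((11 - 9)*D)*I - 398 = ((11 - 9)*(-7))*(-35/6) - 398 = (2*(-7))*(-35/6) - 398 = -14*(-35/6) - 398 = 245/3 - 398 = -949/3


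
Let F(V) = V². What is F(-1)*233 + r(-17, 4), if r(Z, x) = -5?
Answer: 228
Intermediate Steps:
F(-1)*233 + r(-17, 4) = (-1)²*233 - 5 = 1*233 - 5 = 233 - 5 = 228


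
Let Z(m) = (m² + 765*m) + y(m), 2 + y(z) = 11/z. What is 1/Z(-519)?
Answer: -519/66263855 ≈ -7.8323e-6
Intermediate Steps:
y(z) = -2 + 11/z
Z(m) = -2 + m² + 11/m + 765*m (Z(m) = (m² + 765*m) + (-2 + 11/m) = -2 + m² + 11/m + 765*m)
1/Z(-519) = 1/(-2 + (-519)² + 11/(-519) + 765*(-519)) = 1/(-2 + 269361 + 11*(-1/519) - 397035) = 1/(-2 + 269361 - 11/519 - 397035) = 1/(-66263855/519) = -519/66263855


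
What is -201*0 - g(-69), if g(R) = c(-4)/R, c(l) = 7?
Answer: 7/69 ≈ 0.10145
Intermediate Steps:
g(R) = 7/R
-201*0 - g(-69) = -201*0 - 7/(-69) = 0 - 7*(-1)/69 = 0 - 1*(-7/69) = 0 + 7/69 = 7/69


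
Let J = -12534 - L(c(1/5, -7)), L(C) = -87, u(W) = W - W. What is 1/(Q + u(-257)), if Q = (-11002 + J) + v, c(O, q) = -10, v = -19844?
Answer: -1/43293 ≈ -2.3098e-5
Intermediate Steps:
u(W) = 0
J = -12447 (J = -12534 - 1*(-87) = -12534 + 87 = -12447)
Q = -43293 (Q = (-11002 - 12447) - 19844 = -23449 - 19844 = -43293)
1/(Q + u(-257)) = 1/(-43293 + 0) = 1/(-43293) = -1/43293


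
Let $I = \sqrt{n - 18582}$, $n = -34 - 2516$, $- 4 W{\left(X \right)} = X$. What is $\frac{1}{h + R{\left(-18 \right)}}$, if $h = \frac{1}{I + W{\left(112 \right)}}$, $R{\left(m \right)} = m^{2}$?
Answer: $\frac{7100756}{2300635873} + \frac{6 i \sqrt{587}}{2300635873} \approx 0.0030864 + 6.3186 \cdot 10^{-8} i$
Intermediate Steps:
$W{\left(X \right)} = - \frac{X}{4}$
$n = -2550$ ($n = -34 - 2516 = -2550$)
$I = 6 i \sqrt{587}$ ($I = \sqrt{-2550 - 18582} = \sqrt{-21132} = 6 i \sqrt{587} \approx 145.37 i$)
$h = \frac{1}{-28 + 6 i \sqrt{587}}$ ($h = \frac{1}{6 i \sqrt{587} - 28} = \frac{1}{-28 + 6 i \sqrt{587}} \approx -0.0012776 - 0.006633 i$)
$\frac{1}{h + R{\left(-18 \right)}} = \frac{1}{\left(- \frac{7}{5479} - \frac{3 i \sqrt{587}}{10958}\right) + \left(-18\right)^{2}} = \frac{1}{\left(- \frac{7}{5479} - \frac{3 i \sqrt{587}}{10958}\right) + 324} = \frac{1}{\frac{1775189}{5479} - \frac{3 i \sqrt{587}}{10958}}$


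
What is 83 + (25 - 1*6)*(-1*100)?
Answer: -1817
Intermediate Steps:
83 + (25 - 1*6)*(-1*100) = 83 + (25 - 6)*(-100) = 83 + 19*(-100) = 83 - 1900 = -1817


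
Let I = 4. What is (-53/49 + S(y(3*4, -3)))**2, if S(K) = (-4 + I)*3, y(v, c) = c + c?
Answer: 2809/2401 ≈ 1.1699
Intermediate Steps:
y(v, c) = 2*c
S(K) = 0 (S(K) = (-4 + 4)*3 = 0*3 = 0)
(-53/49 + S(y(3*4, -3)))**2 = (-53/49 + 0)**2 = (-53/49)**2 = 2809/2401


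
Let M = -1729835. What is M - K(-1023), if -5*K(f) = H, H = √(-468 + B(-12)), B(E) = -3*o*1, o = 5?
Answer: -1729835 + I*√483/5 ≈ -1.7298e+6 + 4.3955*I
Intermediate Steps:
B(E) = -15 (B(E) = -3*5*1 = -15*1 = -15)
H = I*√483 (H = √(-468 - 15) = √(-483) = I*√483 ≈ 21.977*I)
K(f) = -I*√483/5
M - K(-1023) = -1729835 - (-1)*I*√483/5 = -1729835 + I*√483/5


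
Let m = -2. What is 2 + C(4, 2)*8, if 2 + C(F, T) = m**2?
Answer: 18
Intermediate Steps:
C(F, T) = 2 (C(F, T) = -2 + (-2)**2 = -2 + 4 = 2)
2 + C(4, 2)*8 = 2 + 2*8 = 2 + 16 = 18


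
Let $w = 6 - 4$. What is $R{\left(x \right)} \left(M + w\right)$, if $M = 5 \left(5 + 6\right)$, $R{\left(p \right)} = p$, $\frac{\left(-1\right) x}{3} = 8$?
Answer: $-1368$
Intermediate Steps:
$x = -24$ ($x = \left(-3\right) 8 = -24$)
$w = 2$
$M = 55$ ($M = 5 \cdot 11 = 55$)
$R{\left(x \right)} \left(M + w\right) = - 24 \left(55 + 2\right) = \left(-24\right) 57 = -1368$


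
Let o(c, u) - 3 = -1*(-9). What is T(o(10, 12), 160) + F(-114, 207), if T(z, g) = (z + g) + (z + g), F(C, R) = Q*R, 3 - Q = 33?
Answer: -5866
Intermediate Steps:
Q = -30 (Q = 3 - 1*33 = 3 - 33 = -30)
o(c, u) = 12 (o(c, u) = 3 - 1*(-9) = 3 + 9 = 12)
F(C, R) = -30*R
T(z, g) = 2*g + 2*z (T(z, g) = (g + z) + (g + z) = 2*g + 2*z)
T(o(10, 12), 160) + F(-114, 207) = (2*160 + 2*12) - 30*207 = (320 + 24) - 6210 = 344 - 6210 = -5866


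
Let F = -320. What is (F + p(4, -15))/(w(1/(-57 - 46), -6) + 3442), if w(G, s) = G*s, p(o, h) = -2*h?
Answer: -14935/177266 ≈ -0.084252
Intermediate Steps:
(F + p(4, -15))/(w(1/(-57 - 46), -6) + 3442) = (-320 - 2*(-15))/(-6/(-57 - 46) + 3442) = (-320 + 30)/(-6/(-103) + 3442) = -290/(-1/103*(-6) + 3442) = -290/(6/103 + 3442) = -290/354532/103 = -290*103/354532 = -14935/177266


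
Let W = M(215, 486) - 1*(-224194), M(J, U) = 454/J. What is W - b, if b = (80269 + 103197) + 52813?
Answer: -2597821/215 ≈ -12083.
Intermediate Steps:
W = 48202164/215 (W = 454/215 - 1*(-224194) = 454*(1/215) + 224194 = 454/215 + 224194 = 48202164/215 ≈ 2.2420e+5)
b = 236279 (b = 183466 + 52813 = 236279)
W - b = 48202164/215 - 1*236279 = 48202164/215 - 236279 = -2597821/215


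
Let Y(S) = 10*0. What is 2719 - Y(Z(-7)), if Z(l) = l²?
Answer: 2719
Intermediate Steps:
Y(S) = 0
2719 - Y(Z(-7)) = 2719 - 1*0 = 2719 + 0 = 2719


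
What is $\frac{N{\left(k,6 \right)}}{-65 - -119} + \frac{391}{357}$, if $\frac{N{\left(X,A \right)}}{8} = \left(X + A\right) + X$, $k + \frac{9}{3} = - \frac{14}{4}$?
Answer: $\frac{11}{189} \approx 0.058201$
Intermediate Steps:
$k = - \frac{13}{2}$ ($k = -3 - \frac{14}{4} = -3 - \frac{7}{2} = - \frac{13}{2} \approx -6.5$)
$N{\left(X,A \right)} = 8 A + 16 X$ ($N{\left(X,A \right)} = 8 \left(\left(X + A\right) + X\right) = 8 \left(\left(A + X\right) + X\right) = 8 \left(A + 2 X\right) = 8 A + 16 X$)
$\frac{N{\left(k,6 \right)}}{-65 - -119} + \frac{391}{357} = \frac{8 \cdot 6 + 16 \left(- \frac{13}{2}\right)}{-65 - -119} + \frac{391}{357} = \frac{48 - 104}{-65 + 119} + 391 \cdot \frac{1}{357} = - \frac{56}{54} + \frac{23}{21} = \left(-56\right) \frac{1}{54} + \frac{23}{21} = - \frac{28}{27} + \frac{23}{21} = \frac{11}{189}$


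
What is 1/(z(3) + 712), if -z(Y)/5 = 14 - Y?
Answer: 1/657 ≈ 0.0015221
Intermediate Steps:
z(Y) = -70 + 5*Y (z(Y) = -5*(14 - Y) = -70 + 5*Y)
1/(z(3) + 712) = 1/((-70 + 5*3) + 712) = 1/((-70 + 15) + 712) = 1/(-55 + 712) = 1/657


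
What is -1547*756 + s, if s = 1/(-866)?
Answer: -1012814713/866 ≈ -1.1695e+6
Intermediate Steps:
s = -1/866 ≈ -0.0011547
-1547*756 + s = -1547*756 - 1/866 = -1169532 - 1/866 = -1012814713/866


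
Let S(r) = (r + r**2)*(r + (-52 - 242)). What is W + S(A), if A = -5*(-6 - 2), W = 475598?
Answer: 59038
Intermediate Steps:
A = 40 (A = -5*(-8) = 40)
S(r) = (-294 + r)*(r + r**2) (S(r) = (r + r**2)*(r - 294) = (r + r**2)*(-294 + r) = (-294 + r)*(r + r**2))
W + S(A) = 475598 + 40*(-294 + 40**2 - 293*40) = 475598 + 40*(-294 + 1600 - 11720) = 475598 + 40*(-10414) = 475598 - 416560 = 59038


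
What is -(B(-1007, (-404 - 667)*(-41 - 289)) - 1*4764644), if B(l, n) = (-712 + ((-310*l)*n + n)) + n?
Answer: -110326184604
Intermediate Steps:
B(l, n) = -712 + 2*n - 310*l*n (B(l, n) = (-712 + (-310*l*n + n)) + n = (-712 + (n - 310*l*n)) + n = (-712 + n - 310*l*n) + n = -712 + 2*n - 310*l*n)
-(B(-1007, (-404 - 667)*(-41 - 289)) - 1*4764644) = -((-712 + 2*((-404 - 667)*(-41 - 289)) - 310*(-1007)*(-404 - 667)*(-41 - 289)) - 1*4764644) = -((-712 + 2*(-1071*(-330)) - 310*(-1007)*(-1071*(-330))) - 4764644) = -((-712 + 2*353430 - 310*(-1007)*353430) - 4764644) = -((-712 + 706860 + 110330243100) - 4764644) = -(110330949248 - 4764644) = -1*110326184604 = -110326184604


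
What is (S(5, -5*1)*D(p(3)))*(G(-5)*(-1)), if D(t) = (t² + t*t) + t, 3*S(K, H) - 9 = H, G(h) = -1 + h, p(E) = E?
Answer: 168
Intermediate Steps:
S(K, H) = 3 + H/3
D(t) = t + 2*t² (D(t) = (t² + t²) + t = 2*t² + t = t + 2*t²)
(S(5, -5*1)*D(p(3)))*(G(-5)*(-1)) = ((3 + (-5*1)/3)*(3*(1 + 2*3)))*((-1 - 5)*(-1)) = ((3 + (⅓)*(-5))*(3*(1 + 6)))*(-6*(-1)) = ((3 - 5/3)*(3*7))*6 = ((4/3)*21)*6 = 28*6 = 168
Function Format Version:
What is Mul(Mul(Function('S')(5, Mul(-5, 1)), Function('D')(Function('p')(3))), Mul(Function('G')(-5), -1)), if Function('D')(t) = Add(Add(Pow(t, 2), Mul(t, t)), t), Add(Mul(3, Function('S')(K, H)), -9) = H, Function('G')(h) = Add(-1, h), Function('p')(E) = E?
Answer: 168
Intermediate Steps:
Function('S')(K, H) = Add(3, Mul(Rational(1, 3), H))
Function('D')(t) = Add(t, Mul(2, Pow(t, 2))) (Function('D')(t) = Add(Add(Pow(t, 2), Pow(t, 2)), t) = Add(Mul(2, Pow(t, 2)), t) = Add(t, Mul(2, Pow(t, 2))))
Mul(Mul(Function('S')(5, Mul(-5, 1)), Function('D')(Function('p')(3))), Mul(Function('G')(-5), -1)) = Mul(Mul(Add(3, Mul(Rational(1, 3), Mul(-5, 1))), Mul(3, Add(1, Mul(2, 3)))), Mul(Add(-1, -5), -1)) = Mul(Mul(Add(3, Mul(Rational(1, 3), -5)), Mul(3, Add(1, 6))), Mul(-6, -1)) = Mul(Mul(Add(3, Rational(-5, 3)), Mul(3, 7)), 6) = Mul(Mul(Rational(4, 3), 21), 6) = Mul(28, 6) = 168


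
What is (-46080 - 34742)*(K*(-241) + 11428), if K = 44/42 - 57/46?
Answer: -2782092283/3 ≈ -9.2736e+8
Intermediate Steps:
K = -185/966 (K = 44*(1/42) - 57*1/46 = 22/21 - 57/46 = -185/966 ≈ -0.19151)
(-46080 - 34742)*(K*(-241) + 11428) = (-46080 - 34742)*(-185/966*(-241) + 11428) = -80822*(44585/966 + 11428) = -80822*11084033/966 = -2782092283/3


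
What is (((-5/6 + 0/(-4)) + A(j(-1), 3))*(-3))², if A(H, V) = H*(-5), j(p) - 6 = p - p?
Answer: 34225/4 ≈ 8556.3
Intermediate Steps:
j(p) = 6 (j(p) = 6 + (p - p) = 6 + 0 = 6)
A(H, V) = -5*H
(((-5/6 + 0/(-4)) + A(j(-1), 3))*(-3))² = (((-5/6 + 0/(-4)) - 5*6)*(-3))² = (((-5*⅙ + 0*(-¼)) - 30)*(-3))² = (((-⅚ + 0) - 30)*(-3))² = ((-⅚ - 30)*(-3))² = (-185/6*(-3))² = (185/2)² = 34225/4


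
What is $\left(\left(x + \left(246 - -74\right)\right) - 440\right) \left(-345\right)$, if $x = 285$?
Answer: $-56925$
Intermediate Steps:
$\left(\left(x + \left(246 - -74\right)\right) - 440\right) \left(-345\right) = \left(\left(285 + \left(246 - -74\right)\right) - 440\right) \left(-345\right) = \left(\left(285 + \left(246 + 74\right)\right) - 440\right) \left(-345\right) = \left(\left(285 + 320\right) - 440\right) \left(-345\right) = \left(605 - 440\right) \left(-345\right) = 165 \left(-345\right) = -56925$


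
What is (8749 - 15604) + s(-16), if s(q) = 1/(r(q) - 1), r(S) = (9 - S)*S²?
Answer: -43865144/6399 ≈ -6855.0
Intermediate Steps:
r(S) = S²*(9 - S)
s(q) = 1/(-1 + q²*(9 - q)) (s(q) = 1/(q²*(9 - q) - 1) = 1/(-1 + q²*(9 - q)))
(8749 - 15604) + s(-16) = (8749 - 15604) - 1/(1 + (-16)²*(-9 - 16)) = -6855 - 1/(1 + 256*(-25)) = -6855 - 1/(1 - 6400) = -6855 - 1/(-6399) = -6855 - 1*(-1/6399) = -6855 + 1/6399 = -43865144/6399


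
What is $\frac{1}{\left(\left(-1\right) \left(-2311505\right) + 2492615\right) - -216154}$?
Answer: $\frac{1}{5020274} \approx 1.9919 \cdot 10^{-7}$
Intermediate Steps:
$\frac{1}{\left(\left(-1\right) \left(-2311505\right) + 2492615\right) - -216154} = \frac{1}{\left(2311505 + 2492615\right) + \left(-656 + 216810\right)} = \frac{1}{4804120 + 216154} = \frac{1}{5020274}$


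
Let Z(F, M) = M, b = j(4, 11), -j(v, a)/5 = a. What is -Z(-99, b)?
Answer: 55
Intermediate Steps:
j(v, a) = -5*a
b = -55 (b = -5*11 = -55)
-Z(-99, b) = -1*(-55) = 55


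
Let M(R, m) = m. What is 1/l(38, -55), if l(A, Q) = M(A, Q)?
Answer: -1/55 ≈ -0.018182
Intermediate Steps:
l(A, Q) = Q
1/l(38, -55) = 1/(-55) = -1/55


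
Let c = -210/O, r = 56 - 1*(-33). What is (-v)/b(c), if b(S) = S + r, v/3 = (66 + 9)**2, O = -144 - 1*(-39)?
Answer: -16875/91 ≈ -185.44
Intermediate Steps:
O = -105 (O = -144 + 39 = -105)
r = 89 (r = 56 + 33 = 89)
v = 16875 (v = 3*(66 + 9)**2 = 3*75**2 = 3*5625 = 16875)
c = 2 (c = -210/(-105) = -210*(-1/105) = 2)
b(S) = 89 + S (b(S) = S + 89 = 89 + S)
(-v)/b(c) = (-1*16875)/(89 + 2) = -16875/91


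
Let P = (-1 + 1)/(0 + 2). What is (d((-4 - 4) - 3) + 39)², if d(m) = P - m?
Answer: 2500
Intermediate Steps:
P = 0 (P = 0/2 = 0*(½) = 0)
d(m) = -m (d(m) = 0 - m = -m)
(d((-4 - 4) - 3) + 39)² = (-((-4 - 4) - 3) + 39)² = (-(-8 - 3) + 39)² = (-1*(-11) + 39)² = (11 + 39)² = 50² = 2500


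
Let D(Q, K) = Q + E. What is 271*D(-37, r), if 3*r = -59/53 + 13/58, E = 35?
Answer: -542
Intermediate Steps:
r = -911/3074 (r = (-59/53 + 13/58)/3 = (1/3)*(-2733/3074) = -911/3074 ≈ -0.29636)
D(Q, K) = 35 + Q (D(Q, K) = Q + 35 = 35 + Q)
271*D(-37, r) = 271*(35 - 37) = 271*(-2) = -542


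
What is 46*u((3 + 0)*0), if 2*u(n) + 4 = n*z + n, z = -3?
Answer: -92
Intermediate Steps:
u(n) = -2 - n (u(n) = -2 + (n*(-3) + n)/2 = -2 + (-3*n + n)/2 = -2 + (-2*n)/2 = -2 - n)
46*u((3 + 0)*0) = 46*(-2 - (3 + 0)*0) = 46*(-2 - 3*0) = 46*(-2 - 1*0) = 46*(-2 + 0) = 46*(-2) = -92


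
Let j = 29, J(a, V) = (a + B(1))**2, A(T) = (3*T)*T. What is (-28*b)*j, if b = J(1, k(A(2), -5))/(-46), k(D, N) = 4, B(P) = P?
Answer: 1624/23 ≈ 70.609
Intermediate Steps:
A(T) = 3*T**2
J(a, V) = (1 + a)**2 (J(a, V) = (a + 1)**2 = (1 + a)**2)
b = -2/23 (b = (1 + 1)**2/(-46) = 2**2*(-1/46) = 4*(-1/46) = -2/23 ≈ -0.086957)
(-28*b)*j = -28*(-2/23)*29 = (56/23)*29 = 1624/23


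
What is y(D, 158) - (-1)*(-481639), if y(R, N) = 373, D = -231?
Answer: -481266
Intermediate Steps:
y(D, 158) - (-1)*(-481639) = 373 - (-1)*(-481639) = 373 - 1*481639 = 373 - 481639 = -481266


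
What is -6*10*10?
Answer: -600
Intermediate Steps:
-6*10*10 = -60*10 = -600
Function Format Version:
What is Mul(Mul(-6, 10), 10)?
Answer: -600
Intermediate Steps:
Mul(Mul(-6, 10), 10) = Mul(-60, 10) = -600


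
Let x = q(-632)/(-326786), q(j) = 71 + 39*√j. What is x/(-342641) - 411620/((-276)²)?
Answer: -5761150924976203/1066181023547172 + 3*I*√158/4306549301 ≈ -5.4035 + 8.7563e-9*I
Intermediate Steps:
x = -71/326786 - 39*I*√158/163393 (x = (71 + 39*√(-632))/(-326786) = (71 + 39*(2*I*√158))*(-1/326786) = (71 + 78*I*√158)*(-1/326786) = -71/326786 - 39*I*√158/163393 ≈ -0.00021727 - 0.0030003*I)
x/(-342641) - 411620/((-276)²) = (-71/326786 - 39*I*√158/163393)/(-342641) - 411620/((-276)²) = (-71/326786 - 39*I*√158/163393)*(-1/342641) - 411620/76176 = (71/111970281826 + 3*I*√158/4306549301) - 411620*1/76176 = (71/111970281826 + 3*I*√158/4306549301) - 102905/19044 = -5761150924976203/1066181023547172 + 3*I*√158/4306549301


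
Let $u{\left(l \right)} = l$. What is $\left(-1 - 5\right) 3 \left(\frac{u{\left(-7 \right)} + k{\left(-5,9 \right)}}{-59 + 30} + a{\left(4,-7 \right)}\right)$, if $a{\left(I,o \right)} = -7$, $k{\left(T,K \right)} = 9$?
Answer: $\frac{3690}{29} \approx 127.24$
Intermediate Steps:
$\left(-1 - 5\right) 3 \left(\frac{u{\left(-7 \right)} + k{\left(-5,9 \right)}}{-59 + 30} + a{\left(4,-7 \right)}\right) = \left(-1 - 5\right) 3 \left(\frac{-7 + 9}{-59 + 30} - 7\right) = \left(-6\right) 3 \left(\frac{2}{-29} - 7\right) = - 18 \left(2 \left(- \frac{1}{29}\right) - 7\right) = - 18 \left(- \frac{2}{29} - 7\right) = \left(-18\right) \left(- \frac{205}{29}\right) = \frac{3690}{29}$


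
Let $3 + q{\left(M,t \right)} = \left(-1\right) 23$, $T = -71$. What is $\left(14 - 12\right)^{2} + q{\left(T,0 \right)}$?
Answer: $-22$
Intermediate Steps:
$q{\left(M,t \right)} = -26$ ($q{\left(M,t \right)} = -3 - 23 = -26$)
$\left(14 - 12\right)^{2} + q{\left(T,0 \right)} = \left(14 - 12\right)^{2} - 26 = 2^{2} - 26 = 4 - 26 = -22$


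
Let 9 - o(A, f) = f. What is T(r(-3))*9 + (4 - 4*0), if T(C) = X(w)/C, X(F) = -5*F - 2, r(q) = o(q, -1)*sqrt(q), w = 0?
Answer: 4 + 3*I*sqrt(3)/5 ≈ 4.0 + 1.0392*I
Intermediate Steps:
o(A, f) = 9 - f
r(q) = 10*sqrt(q) (r(q) = (9 - 1*(-1))*sqrt(q) = (9 + 1)*sqrt(q) = 10*sqrt(q))
X(F) = -2 - 5*F
T(C) = -2/C (T(C) = (-2 - 5*0)/C = (-2 + 0)/C = -2/C)
T(r(-3))*9 + (4 - 4*0) = -2*(-I*sqrt(3)/30)*9 + (4 - 4*0) = -2*(-I*sqrt(3)/30)*9 + (4 + 0) = -2*(-I*sqrt(3)/30)*9 + 4 = -(-1)*I*sqrt(3)/15*9 + 4 = (I*sqrt(3)/15)*9 + 4 = 3*I*sqrt(3)/5 + 4 = 4 + 3*I*sqrt(3)/5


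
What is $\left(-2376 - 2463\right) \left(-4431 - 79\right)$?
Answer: $21823890$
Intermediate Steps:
$\left(-2376 - 2463\right) \left(-4431 - 79\right) = \left(-4839\right) \left(-4510\right) = 21823890$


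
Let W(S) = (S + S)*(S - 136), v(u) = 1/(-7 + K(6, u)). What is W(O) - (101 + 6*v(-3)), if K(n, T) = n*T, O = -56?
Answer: 535081/25 ≈ 21403.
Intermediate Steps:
K(n, T) = T*n
v(u) = 1/(-7 + 6*u) (v(u) = 1/(-7 + u*6) = 1/(-7 + 6*u))
W(S) = 2*S*(-136 + S) (W(S) = (2*S)*(-136 + S) = 2*S*(-136 + S))
W(O) - (101 + 6*v(-3)) = 2*(-56)*(-136 - 56) - (101 + 6/(-7 + 6*(-3))) = 2*(-56)*(-192) - (101 + 6/(-7 - 18)) = 21504 - (101 + 6/(-25)) = 21504 - (101 + 6*(-1/25)) = 21504 - (101 - 6/25) = 21504 - 1*2519/25 = 21504 - 2519/25 = 535081/25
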